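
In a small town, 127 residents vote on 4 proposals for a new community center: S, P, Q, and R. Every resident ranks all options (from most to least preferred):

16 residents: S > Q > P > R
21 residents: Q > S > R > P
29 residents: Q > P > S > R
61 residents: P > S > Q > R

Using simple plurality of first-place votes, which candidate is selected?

P

First-place votes: S 16, P 61, Q 50, R 0.
P has the most first-place votes.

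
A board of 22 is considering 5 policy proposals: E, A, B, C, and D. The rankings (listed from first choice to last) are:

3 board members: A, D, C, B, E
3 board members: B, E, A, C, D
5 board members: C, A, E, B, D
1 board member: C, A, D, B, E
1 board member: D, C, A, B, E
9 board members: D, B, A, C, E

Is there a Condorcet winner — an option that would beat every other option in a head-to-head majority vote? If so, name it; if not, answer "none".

none

Checking pairwise contests:
A beats E 19–3.
B beats A 12–10.
D beats B 14–8.
A beats C 15–7.
A beats D 12–10.
Every option loses at least one head-to-head, so there is no Condorcet winner.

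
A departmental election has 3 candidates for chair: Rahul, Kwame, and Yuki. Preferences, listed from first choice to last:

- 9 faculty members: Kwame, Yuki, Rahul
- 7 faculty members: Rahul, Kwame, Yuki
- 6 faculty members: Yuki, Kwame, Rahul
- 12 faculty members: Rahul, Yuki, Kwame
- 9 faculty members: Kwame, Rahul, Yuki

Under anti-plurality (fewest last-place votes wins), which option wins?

Last-place votes: Rahul 15, Kwame 12, Yuki 16.
Kwame is ranked last by the fewest voters, so Kwame wins.

Kwame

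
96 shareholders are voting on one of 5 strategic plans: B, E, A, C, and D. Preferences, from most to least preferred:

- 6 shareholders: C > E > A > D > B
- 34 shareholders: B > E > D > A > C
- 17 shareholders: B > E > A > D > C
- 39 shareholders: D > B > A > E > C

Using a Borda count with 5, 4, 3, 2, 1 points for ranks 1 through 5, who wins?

B: 6·1 + 34·5 + 17·5 + 39·4 = 417
E: 6·4 + 34·4 + 17·4 + 39·2 = 306
A: 6·3 + 34·2 + 17·3 + 39·3 = 254
C: 6·5 + 34·1 + 17·1 + 39·1 = 120
D: 6·2 + 34·3 + 17·2 + 39·5 = 343
B has the highest Borda score (417).

B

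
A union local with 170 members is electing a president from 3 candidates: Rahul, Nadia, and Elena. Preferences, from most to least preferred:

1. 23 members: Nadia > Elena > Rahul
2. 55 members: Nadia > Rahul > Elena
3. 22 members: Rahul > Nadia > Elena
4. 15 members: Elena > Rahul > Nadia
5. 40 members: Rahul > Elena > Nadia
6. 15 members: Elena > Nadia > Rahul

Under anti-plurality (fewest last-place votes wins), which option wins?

Last-place votes: Rahul 38, Nadia 55, Elena 77.
Rahul is ranked last by the fewest voters, so Rahul wins.

Rahul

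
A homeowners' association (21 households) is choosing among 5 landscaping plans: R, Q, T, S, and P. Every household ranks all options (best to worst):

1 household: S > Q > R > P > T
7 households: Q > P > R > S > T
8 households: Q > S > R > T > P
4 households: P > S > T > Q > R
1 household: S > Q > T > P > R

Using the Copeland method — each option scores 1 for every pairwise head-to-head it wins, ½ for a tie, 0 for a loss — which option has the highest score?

Q

R: beats T; loses to Q, S, and P → score 1.
Q: beats R, T, S, and P → score 4.
T: loses to R, Q, S, and P → score 0.
S: beats R and T; loses to Q and P → score 2.
P: beats R, T, and S; loses to Q → score 3.
Q has the best pairwise record.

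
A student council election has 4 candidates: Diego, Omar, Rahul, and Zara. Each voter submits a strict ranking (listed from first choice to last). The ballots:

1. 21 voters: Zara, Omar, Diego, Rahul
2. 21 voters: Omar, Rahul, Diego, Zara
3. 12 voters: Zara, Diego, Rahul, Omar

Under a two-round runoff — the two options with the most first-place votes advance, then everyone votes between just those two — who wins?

Zara

Round 1 first-place votes: Diego 0, Omar 21, Rahul 0, Zara 33.
Zara and Omar advance.
Runoff: Zara is preferred to Omar by 33 voters; Omar by 21.
Zara wins the runoff.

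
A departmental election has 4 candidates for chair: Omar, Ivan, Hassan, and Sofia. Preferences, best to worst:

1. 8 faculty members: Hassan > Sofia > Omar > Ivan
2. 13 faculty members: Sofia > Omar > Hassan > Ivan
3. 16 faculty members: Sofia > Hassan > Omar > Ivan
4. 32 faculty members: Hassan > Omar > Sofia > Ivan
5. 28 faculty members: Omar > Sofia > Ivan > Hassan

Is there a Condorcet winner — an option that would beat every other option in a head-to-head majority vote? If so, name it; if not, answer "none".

none

Checking pairwise contests:
Hassan beats Omar 56–41.
Omar beats Ivan 97–0.
Sofia beats Hassan 57–40.
Omar beats Sofia 60–37.
Every option loses at least one head-to-head, so there is no Condorcet winner.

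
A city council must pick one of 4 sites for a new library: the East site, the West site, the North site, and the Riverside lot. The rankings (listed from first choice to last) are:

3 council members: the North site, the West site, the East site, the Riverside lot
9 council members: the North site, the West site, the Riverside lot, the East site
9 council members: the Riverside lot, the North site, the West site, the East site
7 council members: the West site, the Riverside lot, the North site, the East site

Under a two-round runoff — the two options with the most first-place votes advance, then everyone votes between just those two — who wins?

the Riverside lot

Round 1 first-place votes: the East site 0, the West site 7, the North site 12, the Riverside lot 9.
the North site and the Riverside lot advance.
Runoff: the North site is preferred to the Riverside lot by 12 voters; the Riverside lot by 16.
the Riverside lot wins the runoff.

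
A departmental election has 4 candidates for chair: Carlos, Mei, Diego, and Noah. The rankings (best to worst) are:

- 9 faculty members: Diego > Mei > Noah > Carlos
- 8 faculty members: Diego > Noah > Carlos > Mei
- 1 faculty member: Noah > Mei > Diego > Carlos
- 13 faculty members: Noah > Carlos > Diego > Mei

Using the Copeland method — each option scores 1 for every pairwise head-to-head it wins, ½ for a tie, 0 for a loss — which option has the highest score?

Diego

Carlos: beats Mei; loses to Diego and Noah → score 1.
Mei: loses to Carlos, Diego, and Noah → score 0.
Diego: beats Carlos, Mei, and Noah → score 3.
Noah: beats Carlos and Mei; loses to Diego → score 2.
Diego has the best pairwise record.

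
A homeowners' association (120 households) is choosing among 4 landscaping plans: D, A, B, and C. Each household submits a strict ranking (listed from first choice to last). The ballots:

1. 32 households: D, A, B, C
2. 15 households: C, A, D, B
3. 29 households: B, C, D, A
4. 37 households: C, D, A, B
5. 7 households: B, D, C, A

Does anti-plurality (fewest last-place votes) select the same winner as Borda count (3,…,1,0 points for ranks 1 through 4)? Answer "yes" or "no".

yes

Anti-plurality — last-place votes: D 0, A 36, B 52, C 32. Winner: D.
Borda — scores: D 228, A 131, B 140, C 221. Winner: D.
The two methods agree.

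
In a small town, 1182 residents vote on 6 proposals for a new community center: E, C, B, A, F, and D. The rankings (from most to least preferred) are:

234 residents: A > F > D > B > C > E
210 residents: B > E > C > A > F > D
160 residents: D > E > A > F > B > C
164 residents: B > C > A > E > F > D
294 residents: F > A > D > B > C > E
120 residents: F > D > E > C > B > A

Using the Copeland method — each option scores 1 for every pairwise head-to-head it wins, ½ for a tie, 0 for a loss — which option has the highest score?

E: loses to C, B, A, F, and D → score 0.
C: beats E; loses to B, A, F, and D → score 1.
B: beats E and C; loses to A, F, and D → score 2.
A: beats E, C, B, F, and D → score 5.
F: beats E, C, B, and D; loses to A → score 4.
D: beats E, C, and B; loses to A and F → score 3.
A has the best pairwise record.

A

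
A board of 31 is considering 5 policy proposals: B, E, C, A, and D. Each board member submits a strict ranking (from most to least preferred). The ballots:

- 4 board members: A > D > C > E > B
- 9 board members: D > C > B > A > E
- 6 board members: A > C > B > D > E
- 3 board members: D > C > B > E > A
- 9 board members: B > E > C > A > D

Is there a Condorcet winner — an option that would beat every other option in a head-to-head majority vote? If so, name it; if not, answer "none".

Checking pairwise contests:
C beats B 22–9.
B beats E 27–4.
D beats C 16–15.
B beats A 21–10.
A beats D 19–12.
Every option loses at least one head-to-head, so there is no Condorcet winner.

none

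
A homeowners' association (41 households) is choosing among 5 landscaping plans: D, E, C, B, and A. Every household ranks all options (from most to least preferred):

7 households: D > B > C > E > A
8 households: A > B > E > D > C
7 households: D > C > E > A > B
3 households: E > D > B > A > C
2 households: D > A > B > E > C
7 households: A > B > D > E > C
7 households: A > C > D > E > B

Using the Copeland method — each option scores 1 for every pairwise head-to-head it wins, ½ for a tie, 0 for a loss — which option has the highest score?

D: beats E, C, and B; loses to A → score 3.
E: loses to D, C, B, and A → score 0.
C: beats E; loses to D, B, and A → score 1.
B: beats E and C; loses to D and A → score 2.
A: beats D, E, C, and B → score 4.
A has the best pairwise record.

A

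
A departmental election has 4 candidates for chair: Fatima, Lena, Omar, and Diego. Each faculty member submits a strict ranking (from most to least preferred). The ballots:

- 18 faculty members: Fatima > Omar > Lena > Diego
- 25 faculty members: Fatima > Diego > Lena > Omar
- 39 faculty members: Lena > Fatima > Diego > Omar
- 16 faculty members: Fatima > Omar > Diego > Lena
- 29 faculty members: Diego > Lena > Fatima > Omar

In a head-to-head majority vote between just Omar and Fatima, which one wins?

Voters preferring Omar to Fatima: 0; preferring Fatima to Omar: 127.
Fatima wins the head-to-head.

Fatima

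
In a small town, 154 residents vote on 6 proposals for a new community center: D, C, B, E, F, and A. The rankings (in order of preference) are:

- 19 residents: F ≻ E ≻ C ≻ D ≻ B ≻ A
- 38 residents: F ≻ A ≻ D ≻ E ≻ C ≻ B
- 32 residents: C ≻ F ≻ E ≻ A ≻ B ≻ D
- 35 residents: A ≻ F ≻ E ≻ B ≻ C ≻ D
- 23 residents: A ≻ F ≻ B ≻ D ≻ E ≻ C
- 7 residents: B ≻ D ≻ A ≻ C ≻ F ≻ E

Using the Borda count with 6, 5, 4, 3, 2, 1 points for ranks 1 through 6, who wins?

F

D: 19·3 + 38·4 + 32·1 + 35·1 + 23·3 + 7·5 = 380
C: 19·4 + 38·2 + 32·6 + 35·2 + 23·1 + 7·3 = 458
B: 19·2 + 38·1 + 32·2 + 35·3 + 23·4 + 7·6 = 379
E: 19·5 + 38·3 + 32·4 + 35·4 + 23·2 + 7·1 = 530
F: 19·6 + 38·6 + 32·5 + 35·5 + 23·5 + 7·2 = 806
A: 19·1 + 38·5 + 32·3 + 35·6 + 23·6 + 7·4 = 681
F has the highest Borda score (806).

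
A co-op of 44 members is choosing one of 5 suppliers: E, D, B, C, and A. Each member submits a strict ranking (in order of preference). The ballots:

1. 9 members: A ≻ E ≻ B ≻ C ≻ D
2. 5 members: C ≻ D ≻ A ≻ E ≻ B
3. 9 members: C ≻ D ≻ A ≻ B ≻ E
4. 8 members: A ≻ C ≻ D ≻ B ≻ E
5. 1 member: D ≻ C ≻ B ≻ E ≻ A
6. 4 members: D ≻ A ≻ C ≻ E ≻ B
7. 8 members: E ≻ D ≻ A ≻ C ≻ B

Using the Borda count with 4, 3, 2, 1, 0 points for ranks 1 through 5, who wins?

A

E: 9·3 + 5·1 + 9·0 + 8·0 + 1·1 + 4·1 + 8·4 = 69
D: 9·0 + 5·3 + 9·3 + 8·2 + 1·4 + 4·4 + 8·3 = 102
B: 9·2 + 5·0 + 9·1 + 8·1 + 1·2 + 4·0 + 8·0 = 37
C: 9·1 + 5·4 + 9·4 + 8·3 + 1·3 + 4·2 + 8·1 = 108
A: 9·4 + 5·2 + 9·2 + 8·4 + 1·0 + 4·3 + 8·2 = 124
A has the highest Borda score (124).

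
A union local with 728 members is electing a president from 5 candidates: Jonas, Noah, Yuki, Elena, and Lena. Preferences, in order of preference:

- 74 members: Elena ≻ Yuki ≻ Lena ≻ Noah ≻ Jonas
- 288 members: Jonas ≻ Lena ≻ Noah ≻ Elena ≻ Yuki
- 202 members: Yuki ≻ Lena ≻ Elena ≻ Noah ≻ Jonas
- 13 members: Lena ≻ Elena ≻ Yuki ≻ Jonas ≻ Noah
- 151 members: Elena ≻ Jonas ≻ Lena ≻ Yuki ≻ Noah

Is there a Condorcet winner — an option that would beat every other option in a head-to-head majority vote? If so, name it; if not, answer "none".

Checking pairwise contests:
Elena beats Jonas 440–288.
Jonas beats Noah 452–276.
Jonas beats Yuki 439–289.
Lena beats Elena 503–225.
Jonas beats Lena 439–289.
Every option loses at least one head-to-head, so there is no Condorcet winner.

none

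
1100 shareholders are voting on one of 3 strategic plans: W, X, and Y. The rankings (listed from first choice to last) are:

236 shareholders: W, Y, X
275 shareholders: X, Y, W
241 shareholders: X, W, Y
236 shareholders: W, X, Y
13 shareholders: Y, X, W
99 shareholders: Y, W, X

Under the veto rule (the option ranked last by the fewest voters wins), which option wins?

W

Last-place votes: W 288, X 335, Y 477.
W is ranked last by the fewest voters, so W wins.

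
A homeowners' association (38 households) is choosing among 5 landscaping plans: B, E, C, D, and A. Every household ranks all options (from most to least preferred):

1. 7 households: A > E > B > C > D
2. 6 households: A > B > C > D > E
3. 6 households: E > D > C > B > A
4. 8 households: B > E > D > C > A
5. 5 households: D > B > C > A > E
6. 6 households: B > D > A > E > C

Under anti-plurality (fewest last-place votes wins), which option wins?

B

Last-place votes: B 0, E 11, C 6, D 7, A 14.
B is ranked last by the fewest voters, so B wins.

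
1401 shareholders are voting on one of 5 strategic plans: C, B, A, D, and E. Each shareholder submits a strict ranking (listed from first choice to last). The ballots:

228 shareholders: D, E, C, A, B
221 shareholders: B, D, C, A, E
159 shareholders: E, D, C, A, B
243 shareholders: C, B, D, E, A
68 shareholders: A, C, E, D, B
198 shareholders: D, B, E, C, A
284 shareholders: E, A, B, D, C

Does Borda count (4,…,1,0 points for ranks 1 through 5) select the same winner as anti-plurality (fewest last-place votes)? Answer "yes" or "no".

Borda — scores: C 2590, B 2775, A 1732, D 3682, E 3231. Winner: D.
Anti-plurality — last-place votes: C 284, B 455, A 441, D 0, E 221. Winner: D.
The two methods agree.

yes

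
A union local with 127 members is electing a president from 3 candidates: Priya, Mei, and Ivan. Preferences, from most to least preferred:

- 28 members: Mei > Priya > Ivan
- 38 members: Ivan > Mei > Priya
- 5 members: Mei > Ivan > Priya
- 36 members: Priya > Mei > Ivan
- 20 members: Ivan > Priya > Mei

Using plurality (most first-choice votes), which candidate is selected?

First-place votes: Priya 36, Mei 33, Ivan 58.
Ivan has the most first-place votes.

Ivan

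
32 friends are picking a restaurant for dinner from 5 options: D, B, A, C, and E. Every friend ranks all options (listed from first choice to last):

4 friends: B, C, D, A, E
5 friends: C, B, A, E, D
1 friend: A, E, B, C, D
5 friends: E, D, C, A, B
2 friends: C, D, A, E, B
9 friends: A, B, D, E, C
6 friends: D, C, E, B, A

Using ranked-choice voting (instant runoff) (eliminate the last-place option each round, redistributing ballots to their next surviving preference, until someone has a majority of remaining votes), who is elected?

Round 1: D 6, B 4, A 10, C 7, E 5. Eliminate B.
Round 2: D 6, A 10, C 11, E 5. Eliminate E.
Round 3: D 11, A 10, C 11. Eliminate A.
Round 4: D 20, C 12. D has a majority.

D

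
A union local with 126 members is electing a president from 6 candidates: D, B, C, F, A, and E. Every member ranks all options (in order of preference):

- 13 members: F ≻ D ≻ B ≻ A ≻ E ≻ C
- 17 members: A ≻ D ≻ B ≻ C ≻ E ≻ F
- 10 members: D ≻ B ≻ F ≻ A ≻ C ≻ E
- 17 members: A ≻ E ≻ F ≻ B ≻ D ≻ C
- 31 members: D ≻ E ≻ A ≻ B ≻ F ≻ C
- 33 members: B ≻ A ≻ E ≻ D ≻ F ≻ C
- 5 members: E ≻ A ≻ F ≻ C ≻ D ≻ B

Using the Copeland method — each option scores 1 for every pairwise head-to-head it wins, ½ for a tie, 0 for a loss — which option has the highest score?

A

D: beats B, C, F, and E; loses to A → score 4.
B: beats C, F, and E; loses to D and A → score 3.
C: loses to D, B, F, A, and E → score 0.
F: beats C; loses to D, B, A, and E → score 1.
A: beats D, B, C, F, and E → score 5.
E: beats C and F; loses to D, B, and A → score 2.
A has the best pairwise record.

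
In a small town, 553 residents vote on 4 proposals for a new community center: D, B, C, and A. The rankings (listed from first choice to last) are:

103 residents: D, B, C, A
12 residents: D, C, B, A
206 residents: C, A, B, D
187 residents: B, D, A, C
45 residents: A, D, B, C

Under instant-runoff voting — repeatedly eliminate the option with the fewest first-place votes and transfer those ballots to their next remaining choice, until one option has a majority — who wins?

Round 1: D 115, B 187, C 206, A 45. Eliminate A.
Round 2: D 160, B 187, C 206. Eliminate D.
Round 3: B 335, C 218. B has a majority.

B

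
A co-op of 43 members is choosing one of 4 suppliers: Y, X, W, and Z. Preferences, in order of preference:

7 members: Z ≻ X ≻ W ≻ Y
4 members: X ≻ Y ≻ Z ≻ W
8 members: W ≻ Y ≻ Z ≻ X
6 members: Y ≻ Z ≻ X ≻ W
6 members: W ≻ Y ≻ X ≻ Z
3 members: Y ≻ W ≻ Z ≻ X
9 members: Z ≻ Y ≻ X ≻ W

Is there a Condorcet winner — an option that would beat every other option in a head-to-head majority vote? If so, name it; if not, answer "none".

Y vs X: 32–11 for Y.
Y vs W: 22–21 for Y.
Y vs Z: 27–16 for Y.
Y beats every other option head-to-head.

Y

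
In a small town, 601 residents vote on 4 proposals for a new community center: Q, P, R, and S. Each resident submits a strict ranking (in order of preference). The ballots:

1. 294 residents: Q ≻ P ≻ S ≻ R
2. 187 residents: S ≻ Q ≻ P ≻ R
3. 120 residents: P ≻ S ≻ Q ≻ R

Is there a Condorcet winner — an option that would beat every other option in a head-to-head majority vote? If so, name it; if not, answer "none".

none

Checking pairwise contests:
S beats Q 307–294.
Q beats P 481–120.
Q beats R 601–0.
P beats S 414–187.
Every option loses at least one head-to-head, so there is no Condorcet winner.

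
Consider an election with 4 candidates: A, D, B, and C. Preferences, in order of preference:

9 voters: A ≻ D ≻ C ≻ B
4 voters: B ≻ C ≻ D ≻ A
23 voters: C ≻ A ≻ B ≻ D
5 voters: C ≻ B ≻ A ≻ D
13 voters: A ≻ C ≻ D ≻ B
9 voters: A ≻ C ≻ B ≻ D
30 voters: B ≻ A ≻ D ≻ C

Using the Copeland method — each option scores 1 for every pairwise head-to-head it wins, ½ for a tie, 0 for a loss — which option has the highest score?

A

A: beats D, B, and C → score 3.
D: loses to A, B, and C → score 0.
B: beats D; loses to A and C → score 1.
C: beats D and B; loses to A → score 2.
A has the best pairwise record.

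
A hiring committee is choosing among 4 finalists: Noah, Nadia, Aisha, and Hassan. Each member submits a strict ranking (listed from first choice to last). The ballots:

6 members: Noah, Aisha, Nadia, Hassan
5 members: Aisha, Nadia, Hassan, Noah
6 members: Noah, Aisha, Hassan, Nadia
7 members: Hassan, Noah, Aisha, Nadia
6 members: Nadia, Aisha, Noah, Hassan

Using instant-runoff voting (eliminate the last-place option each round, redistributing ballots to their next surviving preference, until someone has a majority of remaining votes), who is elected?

Round 1: Noah 12, Nadia 6, Aisha 5, Hassan 7. Eliminate Aisha.
Round 2: Noah 12, Nadia 11, Hassan 7. Eliminate Hassan.
Round 3: Noah 19, Nadia 11. Noah has a majority.

Noah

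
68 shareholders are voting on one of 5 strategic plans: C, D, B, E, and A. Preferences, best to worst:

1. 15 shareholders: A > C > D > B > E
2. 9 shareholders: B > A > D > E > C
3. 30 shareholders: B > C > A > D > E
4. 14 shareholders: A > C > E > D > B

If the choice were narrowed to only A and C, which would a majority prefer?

A

Voters preferring A to C: 38; preferring C to A: 30.
A wins the head-to-head.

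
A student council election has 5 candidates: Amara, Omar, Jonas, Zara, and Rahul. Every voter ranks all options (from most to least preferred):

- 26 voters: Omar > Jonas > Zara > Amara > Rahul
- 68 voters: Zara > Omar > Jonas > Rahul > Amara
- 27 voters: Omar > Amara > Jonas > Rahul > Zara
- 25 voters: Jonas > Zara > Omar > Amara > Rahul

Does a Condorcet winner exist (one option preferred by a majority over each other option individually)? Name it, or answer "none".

none

Checking pairwise contests:
Omar beats Amara 146–0.
Zara beats Omar 93–53.
Omar beats Jonas 121–25.
Jonas beats Zara 78–68.
Amara beats Rahul 78–68.
Every option loses at least one head-to-head, so there is no Condorcet winner.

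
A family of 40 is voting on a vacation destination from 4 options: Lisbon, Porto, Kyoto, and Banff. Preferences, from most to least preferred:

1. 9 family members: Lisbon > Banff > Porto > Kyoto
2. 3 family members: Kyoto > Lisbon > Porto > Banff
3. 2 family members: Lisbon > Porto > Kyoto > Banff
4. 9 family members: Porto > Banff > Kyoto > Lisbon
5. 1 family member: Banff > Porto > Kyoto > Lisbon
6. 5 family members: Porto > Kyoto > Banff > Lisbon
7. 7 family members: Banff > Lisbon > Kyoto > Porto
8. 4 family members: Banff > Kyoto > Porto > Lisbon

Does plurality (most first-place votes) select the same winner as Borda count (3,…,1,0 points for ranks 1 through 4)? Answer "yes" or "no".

no

Plurality — first-place votes: Lisbon 11, Porto 14, Kyoto 3, Banff 12. Winner: Porto.
Borda — scores: Lisbon 53, Porto 64, Kyoto 46, Banff 77. Winner: Banff.
The two methods disagree.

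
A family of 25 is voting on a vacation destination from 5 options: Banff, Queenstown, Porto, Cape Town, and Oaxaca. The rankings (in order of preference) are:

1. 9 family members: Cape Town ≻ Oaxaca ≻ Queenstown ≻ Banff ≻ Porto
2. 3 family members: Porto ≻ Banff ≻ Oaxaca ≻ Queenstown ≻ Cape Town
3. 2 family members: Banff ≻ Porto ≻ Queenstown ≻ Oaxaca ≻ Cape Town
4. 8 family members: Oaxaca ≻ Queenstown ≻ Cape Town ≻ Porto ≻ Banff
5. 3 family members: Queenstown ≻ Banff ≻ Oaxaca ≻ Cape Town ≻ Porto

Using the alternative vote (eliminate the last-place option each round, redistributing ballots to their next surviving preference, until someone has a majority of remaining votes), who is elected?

Round 1: Banff 2, Queenstown 3, Porto 3, Cape Town 9, Oaxaca 8. Eliminate Banff.
Round 2: Queenstown 3, Porto 5, Cape Town 9, Oaxaca 8. Eliminate Queenstown.
Round 3: Porto 5, Cape Town 9, Oaxaca 11. Eliminate Porto.
Round 4: Cape Town 9, Oaxaca 16. Oaxaca has a majority.

Oaxaca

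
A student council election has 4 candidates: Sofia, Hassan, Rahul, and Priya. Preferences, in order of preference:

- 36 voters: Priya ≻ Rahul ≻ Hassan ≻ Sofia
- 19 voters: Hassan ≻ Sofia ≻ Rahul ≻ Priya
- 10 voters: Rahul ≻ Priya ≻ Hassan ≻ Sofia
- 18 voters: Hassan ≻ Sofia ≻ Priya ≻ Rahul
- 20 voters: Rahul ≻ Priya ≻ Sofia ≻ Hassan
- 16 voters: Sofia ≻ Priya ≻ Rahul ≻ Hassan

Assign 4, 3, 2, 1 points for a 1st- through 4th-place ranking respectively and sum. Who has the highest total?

Priya

Sofia: 36·1 + 19·3 + 10·1 + 18·3 + 20·2 + 16·4 = 261
Hassan: 36·2 + 19·4 + 10·2 + 18·4 + 20·1 + 16·1 = 276
Rahul: 36·3 + 19·2 + 10·4 + 18·1 + 20·4 + 16·2 = 316
Priya: 36·4 + 19·1 + 10·3 + 18·2 + 20·3 + 16·3 = 337
Priya has the highest Borda score (337).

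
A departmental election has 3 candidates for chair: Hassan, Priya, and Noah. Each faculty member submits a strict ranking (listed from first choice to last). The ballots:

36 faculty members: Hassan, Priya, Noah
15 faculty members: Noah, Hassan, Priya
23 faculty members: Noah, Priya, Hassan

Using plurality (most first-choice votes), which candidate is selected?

First-place votes: Hassan 36, Priya 0, Noah 38.
Noah has the most first-place votes.

Noah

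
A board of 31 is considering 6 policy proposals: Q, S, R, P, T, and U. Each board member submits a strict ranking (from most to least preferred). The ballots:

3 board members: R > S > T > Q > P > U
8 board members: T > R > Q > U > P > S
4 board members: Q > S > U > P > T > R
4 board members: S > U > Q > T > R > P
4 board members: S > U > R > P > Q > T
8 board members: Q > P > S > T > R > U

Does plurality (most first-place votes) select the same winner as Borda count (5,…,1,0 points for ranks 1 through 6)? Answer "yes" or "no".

Plurality — first-place votes: Q 12, S 8, R 3, P 0, T 8, U 0. Winner: Q.
Borda — scores: Q 106, S 92, R 71, P 59, T 77, U 60. Winner: Q.
The two methods agree.

yes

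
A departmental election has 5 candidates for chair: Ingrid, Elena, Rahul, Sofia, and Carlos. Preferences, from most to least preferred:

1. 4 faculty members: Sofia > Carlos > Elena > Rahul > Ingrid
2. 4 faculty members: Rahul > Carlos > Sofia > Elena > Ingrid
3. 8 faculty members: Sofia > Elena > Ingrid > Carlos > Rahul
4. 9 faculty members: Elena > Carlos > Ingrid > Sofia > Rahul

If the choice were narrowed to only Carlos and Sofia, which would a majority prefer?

Voters preferring Carlos to Sofia: 13; preferring Sofia to Carlos: 12.
Carlos wins the head-to-head.

Carlos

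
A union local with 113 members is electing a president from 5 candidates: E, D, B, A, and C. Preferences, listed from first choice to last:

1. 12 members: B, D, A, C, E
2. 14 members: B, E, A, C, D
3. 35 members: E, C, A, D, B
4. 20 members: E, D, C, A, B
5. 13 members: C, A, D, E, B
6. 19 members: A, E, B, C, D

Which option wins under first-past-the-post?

E

First-place votes: E 55, D 0, B 26, A 19, C 13.
E has the most first-place votes.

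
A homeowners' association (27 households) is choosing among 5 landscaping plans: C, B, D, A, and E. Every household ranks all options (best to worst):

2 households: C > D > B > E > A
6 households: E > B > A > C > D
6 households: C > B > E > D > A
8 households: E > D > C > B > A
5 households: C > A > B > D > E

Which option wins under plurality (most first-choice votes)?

First-place votes: C 13, B 0, D 0, A 0, E 14.
E has the most first-place votes.

E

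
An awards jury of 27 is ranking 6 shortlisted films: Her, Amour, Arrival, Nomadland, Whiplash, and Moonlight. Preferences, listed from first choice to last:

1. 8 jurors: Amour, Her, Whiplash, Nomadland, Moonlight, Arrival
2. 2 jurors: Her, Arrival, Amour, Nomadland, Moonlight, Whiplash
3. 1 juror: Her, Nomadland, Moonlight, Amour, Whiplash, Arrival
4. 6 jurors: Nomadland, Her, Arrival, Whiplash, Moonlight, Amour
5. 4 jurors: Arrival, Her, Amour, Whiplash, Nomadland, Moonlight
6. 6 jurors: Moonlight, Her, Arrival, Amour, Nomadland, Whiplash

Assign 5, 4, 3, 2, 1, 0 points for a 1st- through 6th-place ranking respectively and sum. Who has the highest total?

Her: 8·4 + 2·5 + 1·5 + 6·4 + 4·4 + 6·4 = 111
Amour: 8·5 + 2·3 + 1·2 + 6·0 + 4·3 + 6·2 = 72
Arrival: 8·0 + 2·4 + 1·0 + 6·3 + 4·5 + 6·3 = 64
Nomadland: 8·2 + 2·2 + 1·4 + 6·5 + 4·1 + 6·1 = 64
Whiplash: 8·3 + 2·0 + 1·1 + 6·2 + 4·2 + 6·0 = 45
Moonlight: 8·1 + 2·1 + 1·3 + 6·1 + 4·0 + 6·5 = 49
Her has the highest Borda score (111).

Her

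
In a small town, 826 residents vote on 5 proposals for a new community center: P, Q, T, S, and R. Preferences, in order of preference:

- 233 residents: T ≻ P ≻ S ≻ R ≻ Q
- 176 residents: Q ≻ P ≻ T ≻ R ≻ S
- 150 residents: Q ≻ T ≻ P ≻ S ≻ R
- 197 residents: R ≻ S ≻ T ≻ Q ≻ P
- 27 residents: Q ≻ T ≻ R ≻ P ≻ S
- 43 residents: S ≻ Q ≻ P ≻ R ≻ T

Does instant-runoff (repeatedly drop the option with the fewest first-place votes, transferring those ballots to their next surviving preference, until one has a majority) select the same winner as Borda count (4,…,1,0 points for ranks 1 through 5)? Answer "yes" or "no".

Instant-runoff — R1 P 0, Q 353, T 233, S 43, R 197 (P out); R2 Q 353, T 233, S 43, R 197 (S out); R3 Q 396, T 233, R 197 (R out); R4 Q 396, T 430 (T winner). Winner: T.
Borda — scores: P 1640, Q 1738, T 2209, S 1379, R 1294. Winner: T.
The two methods agree.

yes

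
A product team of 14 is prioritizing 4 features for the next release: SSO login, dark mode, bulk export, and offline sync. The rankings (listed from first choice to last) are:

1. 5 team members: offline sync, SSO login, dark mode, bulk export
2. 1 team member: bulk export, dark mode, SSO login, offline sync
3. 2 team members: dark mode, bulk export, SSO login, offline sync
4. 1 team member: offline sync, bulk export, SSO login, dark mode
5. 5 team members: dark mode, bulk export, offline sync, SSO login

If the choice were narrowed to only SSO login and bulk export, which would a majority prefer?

Voters preferring SSO login to bulk export: 5; preferring bulk export to SSO login: 9.
bulk export wins the head-to-head.

bulk export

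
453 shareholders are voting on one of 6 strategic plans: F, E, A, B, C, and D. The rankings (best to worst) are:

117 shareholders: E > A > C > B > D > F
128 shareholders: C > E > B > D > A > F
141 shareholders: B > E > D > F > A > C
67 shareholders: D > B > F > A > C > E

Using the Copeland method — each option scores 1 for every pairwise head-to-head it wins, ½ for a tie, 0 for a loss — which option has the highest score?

E

F: loses to E, A, B, C, and D → score 0.
E: beats F, A, B, C, and D → score 5.
A: beats F and C; loses to E, B, and D → score 2.
B: beats F, A, and D; loses to E and C → score 3.
C: beats F, B, and D; loses to E and A → score 3.
D: beats F and A; loses to E, B, and C → score 2.
E has the best pairwise record.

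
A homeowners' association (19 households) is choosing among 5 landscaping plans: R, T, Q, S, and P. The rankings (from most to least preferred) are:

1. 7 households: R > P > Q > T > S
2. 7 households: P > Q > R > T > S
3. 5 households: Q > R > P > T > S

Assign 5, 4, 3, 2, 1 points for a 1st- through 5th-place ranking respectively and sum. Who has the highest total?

R: 7·5 + 7·3 + 5·4 = 76
T: 7·2 + 7·2 + 5·2 = 38
Q: 7·3 + 7·4 + 5·5 = 74
S: 7·1 + 7·1 + 5·1 = 19
P: 7·4 + 7·5 + 5·3 = 78
P has the highest Borda score (78).

P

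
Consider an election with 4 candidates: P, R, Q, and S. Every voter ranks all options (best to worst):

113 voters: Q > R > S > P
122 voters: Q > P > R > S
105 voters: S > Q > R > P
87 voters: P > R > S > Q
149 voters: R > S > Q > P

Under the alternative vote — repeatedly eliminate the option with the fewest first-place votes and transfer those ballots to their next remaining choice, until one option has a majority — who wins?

Round 1: P 87, R 149, Q 235, S 105. Eliminate P.
Round 2: R 236, Q 235, S 105. Eliminate S.
Round 3: R 236, Q 340. Q has a majority.

Q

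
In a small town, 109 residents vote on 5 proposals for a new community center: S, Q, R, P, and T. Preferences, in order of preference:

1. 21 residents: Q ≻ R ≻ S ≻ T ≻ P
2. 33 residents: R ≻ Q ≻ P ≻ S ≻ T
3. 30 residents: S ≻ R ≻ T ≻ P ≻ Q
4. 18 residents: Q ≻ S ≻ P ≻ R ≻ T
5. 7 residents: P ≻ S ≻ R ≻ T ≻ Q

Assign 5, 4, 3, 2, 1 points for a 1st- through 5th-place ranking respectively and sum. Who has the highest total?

S: 21·3 + 33·2 + 30·5 + 18·4 + 7·4 = 379
Q: 21·5 + 33·4 + 30·1 + 18·5 + 7·1 = 364
R: 21·4 + 33·5 + 30·4 + 18·2 + 7·3 = 426
P: 21·1 + 33·3 + 30·2 + 18·3 + 7·5 = 269
T: 21·2 + 33·1 + 30·3 + 18·1 + 7·2 = 197
R has the highest Borda score (426).

R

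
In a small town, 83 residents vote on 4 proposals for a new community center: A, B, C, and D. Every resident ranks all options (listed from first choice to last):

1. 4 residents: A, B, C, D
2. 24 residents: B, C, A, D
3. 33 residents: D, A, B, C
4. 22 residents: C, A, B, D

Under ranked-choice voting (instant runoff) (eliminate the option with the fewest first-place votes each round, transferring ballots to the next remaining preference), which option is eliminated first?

A

Round 1: A 4, B 24, C 22, D 33. Eliminate A.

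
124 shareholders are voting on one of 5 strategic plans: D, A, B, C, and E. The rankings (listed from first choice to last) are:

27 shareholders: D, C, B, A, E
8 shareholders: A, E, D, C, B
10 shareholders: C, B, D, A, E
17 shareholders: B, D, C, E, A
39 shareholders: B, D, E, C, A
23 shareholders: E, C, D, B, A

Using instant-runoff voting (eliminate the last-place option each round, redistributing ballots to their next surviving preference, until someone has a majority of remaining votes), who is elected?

Round 1: D 27, A 8, B 56, C 10, E 23. Eliminate A.
Round 2: D 27, B 56, C 10, E 31. Eliminate C.
Round 3: D 27, B 66, E 31. B has a majority.

B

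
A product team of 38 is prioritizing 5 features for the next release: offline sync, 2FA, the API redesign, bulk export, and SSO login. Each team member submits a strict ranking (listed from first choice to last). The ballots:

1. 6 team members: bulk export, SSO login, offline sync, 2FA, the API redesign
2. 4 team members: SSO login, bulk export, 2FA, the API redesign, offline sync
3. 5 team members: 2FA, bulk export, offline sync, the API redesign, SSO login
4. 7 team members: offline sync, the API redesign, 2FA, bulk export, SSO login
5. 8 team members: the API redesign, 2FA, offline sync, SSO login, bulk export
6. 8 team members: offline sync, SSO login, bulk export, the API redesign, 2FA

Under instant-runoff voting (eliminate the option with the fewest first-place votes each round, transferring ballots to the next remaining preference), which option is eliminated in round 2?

2FA

Round 1: offline sync 15, 2FA 5, the API redesign 8, bulk export 6, SSO login 4. Eliminate SSO login.
Round 2: offline sync 15, 2FA 5, the API redesign 8, bulk export 10. Eliminate 2FA.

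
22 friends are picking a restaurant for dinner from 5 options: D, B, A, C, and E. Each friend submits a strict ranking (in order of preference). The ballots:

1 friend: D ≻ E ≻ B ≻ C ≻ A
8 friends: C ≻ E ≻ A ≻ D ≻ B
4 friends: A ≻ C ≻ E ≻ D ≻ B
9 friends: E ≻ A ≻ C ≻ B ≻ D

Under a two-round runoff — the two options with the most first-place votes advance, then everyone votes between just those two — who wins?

C

Round 1 first-place votes: D 1, B 0, A 4, C 8, E 9.
E and C advance.
Runoff: E is preferred to C by 10 voters; C by 12.
C wins the runoff.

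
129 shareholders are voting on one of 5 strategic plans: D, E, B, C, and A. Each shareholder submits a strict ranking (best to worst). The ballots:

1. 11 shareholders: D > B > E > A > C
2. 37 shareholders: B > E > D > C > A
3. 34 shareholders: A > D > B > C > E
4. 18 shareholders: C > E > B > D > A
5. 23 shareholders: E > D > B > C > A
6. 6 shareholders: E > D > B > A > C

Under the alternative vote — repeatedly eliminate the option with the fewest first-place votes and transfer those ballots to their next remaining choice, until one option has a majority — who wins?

B

Round 1: D 11, E 29, B 37, C 18, A 34. Eliminate D.
Round 2: E 29, B 48, C 18, A 34. Eliminate C.
Round 3: E 47, B 48, A 34. Eliminate A.
Round 4: E 47, B 82. B has a majority.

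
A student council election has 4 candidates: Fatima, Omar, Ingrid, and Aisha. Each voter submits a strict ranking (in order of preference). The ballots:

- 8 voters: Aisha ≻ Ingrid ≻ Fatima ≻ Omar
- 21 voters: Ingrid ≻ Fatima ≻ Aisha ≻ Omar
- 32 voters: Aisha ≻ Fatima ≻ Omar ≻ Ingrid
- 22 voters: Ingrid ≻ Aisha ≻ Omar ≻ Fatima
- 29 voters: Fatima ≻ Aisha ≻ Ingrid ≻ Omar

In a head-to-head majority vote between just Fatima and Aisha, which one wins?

Aisha

Voters preferring Fatima to Aisha: 50; preferring Aisha to Fatima: 62.
Aisha wins the head-to-head.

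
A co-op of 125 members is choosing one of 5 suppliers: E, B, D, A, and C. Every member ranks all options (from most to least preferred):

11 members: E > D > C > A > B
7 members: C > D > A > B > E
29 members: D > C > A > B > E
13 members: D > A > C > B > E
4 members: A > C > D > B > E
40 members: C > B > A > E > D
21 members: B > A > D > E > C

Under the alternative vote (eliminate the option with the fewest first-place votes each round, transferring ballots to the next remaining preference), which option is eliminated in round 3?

B

Round 1: E 11, B 21, D 42, A 4, C 47. Eliminate A.
Round 2: E 11, B 21, D 42, C 51. Eliminate E.
Round 3: B 21, D 53, C 51. Eliminate B.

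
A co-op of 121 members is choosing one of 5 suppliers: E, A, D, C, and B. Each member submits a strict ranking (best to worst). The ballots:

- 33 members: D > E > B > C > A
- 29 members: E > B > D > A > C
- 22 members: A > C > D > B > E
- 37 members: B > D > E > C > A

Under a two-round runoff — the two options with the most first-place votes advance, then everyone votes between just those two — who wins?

B

Round 1 first-place votes: E 29, A 22, D 33, C 0, B 37.
B and D advance.
Runoff: B is preferred to D by 66 voters; D by 55.
B wins the runoff.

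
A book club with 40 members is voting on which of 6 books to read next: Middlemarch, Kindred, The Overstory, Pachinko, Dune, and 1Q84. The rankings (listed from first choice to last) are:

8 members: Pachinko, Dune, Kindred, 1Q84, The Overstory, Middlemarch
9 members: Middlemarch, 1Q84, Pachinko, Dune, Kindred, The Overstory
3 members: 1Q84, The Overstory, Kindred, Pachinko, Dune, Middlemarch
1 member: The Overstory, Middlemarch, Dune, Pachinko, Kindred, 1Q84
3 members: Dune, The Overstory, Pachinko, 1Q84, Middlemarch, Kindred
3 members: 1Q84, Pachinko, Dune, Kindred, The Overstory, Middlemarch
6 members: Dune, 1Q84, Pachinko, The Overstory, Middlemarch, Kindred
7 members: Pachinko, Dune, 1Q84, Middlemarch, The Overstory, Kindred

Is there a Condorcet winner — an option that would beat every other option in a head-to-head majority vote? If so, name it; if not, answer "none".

Checking pairwise contests:
The Overstory beats Middlemarch 24–16.
Middlemarch beats Kindred 26–14.
Pachinko beats The Overstory 33–7.
1Q84 beats Pachinko 21–19.
Pachinko beats Dune 30–10.
Dune beats 1Q84 25–15.
Every option loses at least one head-to-head, so there is no Condorcet winner.

none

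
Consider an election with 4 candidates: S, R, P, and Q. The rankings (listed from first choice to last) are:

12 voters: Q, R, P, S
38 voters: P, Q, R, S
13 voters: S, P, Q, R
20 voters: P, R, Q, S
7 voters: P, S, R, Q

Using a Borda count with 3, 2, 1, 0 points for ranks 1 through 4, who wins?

P

S: 12·0 + 38·0 + 13·3 + 20·0 + 7·2 = 53
R: 12·2 + 38·1 + 13·0 + 20·2 + 7·1 = 109
P: 12·1 + 38·3 + 13·2 + 20·3 + 7·3 = 233
Q: 12·3 + 38·2 + 13·1 + 20·1 + 7·0 = 145
P has the highest Borda score (233).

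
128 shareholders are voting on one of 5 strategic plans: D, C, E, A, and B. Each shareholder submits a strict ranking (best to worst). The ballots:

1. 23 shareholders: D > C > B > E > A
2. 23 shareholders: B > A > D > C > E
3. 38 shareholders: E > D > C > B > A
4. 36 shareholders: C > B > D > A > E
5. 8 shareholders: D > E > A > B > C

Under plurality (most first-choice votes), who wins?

First-place votes: D 31, C 36, E 38, A 0, B 23.
E has the most first-place votes.

E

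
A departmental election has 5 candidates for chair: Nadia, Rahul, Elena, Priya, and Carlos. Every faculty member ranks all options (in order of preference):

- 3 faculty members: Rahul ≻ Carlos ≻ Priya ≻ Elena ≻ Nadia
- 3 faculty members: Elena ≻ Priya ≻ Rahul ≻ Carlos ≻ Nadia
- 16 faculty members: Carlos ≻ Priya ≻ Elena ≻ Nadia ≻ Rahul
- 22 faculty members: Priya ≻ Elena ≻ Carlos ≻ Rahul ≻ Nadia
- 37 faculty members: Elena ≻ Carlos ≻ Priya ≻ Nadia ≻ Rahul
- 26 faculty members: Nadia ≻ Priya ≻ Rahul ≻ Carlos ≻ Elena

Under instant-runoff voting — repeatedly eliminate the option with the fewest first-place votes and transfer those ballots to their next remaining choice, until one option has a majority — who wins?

Round 1: Nadia 26, Rahul 3, Elena 40, Priya 22, Carlos 16. Eliminate Rahul.
Round 2: Nadia 26, Elena 40, Priya 22, Carlos 19. Eliminate Carlos.
Round 3: Nadia 26, Elena 40, Priya 41. Eliminate Nadia.
Round 4: Elena 40, Priya 67. Priya has a majority.

Priya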